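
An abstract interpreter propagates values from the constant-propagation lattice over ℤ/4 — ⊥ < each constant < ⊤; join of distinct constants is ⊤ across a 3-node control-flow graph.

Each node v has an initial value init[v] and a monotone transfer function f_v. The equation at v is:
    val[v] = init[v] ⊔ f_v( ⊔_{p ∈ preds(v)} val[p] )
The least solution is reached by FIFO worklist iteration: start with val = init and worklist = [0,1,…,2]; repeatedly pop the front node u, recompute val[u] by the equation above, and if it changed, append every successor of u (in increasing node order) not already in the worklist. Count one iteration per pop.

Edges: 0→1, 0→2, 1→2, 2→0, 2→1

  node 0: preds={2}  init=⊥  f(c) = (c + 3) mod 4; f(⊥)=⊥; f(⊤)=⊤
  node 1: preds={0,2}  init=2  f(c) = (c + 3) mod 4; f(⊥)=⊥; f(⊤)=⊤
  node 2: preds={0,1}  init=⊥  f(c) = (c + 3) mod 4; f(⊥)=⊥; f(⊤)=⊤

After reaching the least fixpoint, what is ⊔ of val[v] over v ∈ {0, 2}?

⊤

Worklist (9 pops):
  #1 pop 0: in=⊥ → ⊥ (no change)
  #2 pop 1: in=⊥ → 2 (no change)
  #3 pop 2: in=2 → 1 (was ⊥); enqueue [0,1]
  #4 pop 0: in=1 → 0 (was ⊥); enqueue [2]
  #5 pop 1: in=⊤ → ⊤ (was 2); enqueue []
  #6 pop 2: in=⊤ → ⊤ (was 1); enqueue [0,1]
  #7 pop 0: in=⊤ → ⊤ (was 0); enqueue [2]
  #8 pop 1: in=⊤ → ⊤ (no change)
  #9 pop 2: in=⊤ → ⊤ (no change)

Fixpoint:
  val[0] = ⊤
  val[1] = ⊤
  val[2] = ⊤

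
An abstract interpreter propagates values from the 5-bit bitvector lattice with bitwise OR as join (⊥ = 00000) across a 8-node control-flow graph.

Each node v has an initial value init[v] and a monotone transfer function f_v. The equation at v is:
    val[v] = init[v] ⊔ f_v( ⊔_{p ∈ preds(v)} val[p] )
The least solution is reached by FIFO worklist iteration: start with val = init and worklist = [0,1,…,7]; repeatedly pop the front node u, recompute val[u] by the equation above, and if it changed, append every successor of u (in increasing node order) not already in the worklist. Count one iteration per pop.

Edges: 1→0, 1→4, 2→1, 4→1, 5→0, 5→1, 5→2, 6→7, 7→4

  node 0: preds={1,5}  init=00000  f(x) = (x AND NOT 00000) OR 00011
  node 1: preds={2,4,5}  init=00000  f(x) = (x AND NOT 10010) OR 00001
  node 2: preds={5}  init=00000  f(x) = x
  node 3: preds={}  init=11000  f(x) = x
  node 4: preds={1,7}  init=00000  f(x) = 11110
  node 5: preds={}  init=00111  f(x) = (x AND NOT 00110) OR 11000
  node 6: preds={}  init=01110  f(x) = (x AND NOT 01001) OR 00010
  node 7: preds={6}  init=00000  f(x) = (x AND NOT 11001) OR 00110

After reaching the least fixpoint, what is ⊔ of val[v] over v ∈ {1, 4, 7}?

Worklist (14 pops):
  #1 pop 0: in=00111 → 00111 (was 00000); enqueue []
  #2 pop 1: in=00111 → 00101 (was 00000); enqueue [0]
  #3 pop 2: in=00111 → 00111 (was 00000); enqueue [1]
  #4 pop 3: in=00000 → 11000 (no change)
  #5 pop 4: in=00101 → 11110 (was 00000); enqueue []
  #6 pop 5: in=00000 → 11111 (was 00111); enqueue [2]
  #7 pop 6: in=00000 → 01110 (no change)
  #8 pop 7: in=01110 → 00110 (was 00000); enqueue [4]
  #9 pop 0: in=11111 → 11111 (was 00111); enqueue []
  #10 pop 1: in=11111 → 01101 (was 00101); enqueue [0]
  #11 pop 2: in=11111 → 11111 (was 00111); enqueue [1]
  #12 pop 4: in=01111 → 11110 (no change)
  #13 pop 0: in=11111 → 11111 (no change)
  #14 pop 1: in=11111 → 01101 (no change)

Fixpoint:
  val[0] = 11111
  val[1] = 01101
  val[2] = 11111
  val[3] = 11000
  val[4] = 11110
  val[5] = 11111
  val[6] = 01110
  val[7] = 00110

11111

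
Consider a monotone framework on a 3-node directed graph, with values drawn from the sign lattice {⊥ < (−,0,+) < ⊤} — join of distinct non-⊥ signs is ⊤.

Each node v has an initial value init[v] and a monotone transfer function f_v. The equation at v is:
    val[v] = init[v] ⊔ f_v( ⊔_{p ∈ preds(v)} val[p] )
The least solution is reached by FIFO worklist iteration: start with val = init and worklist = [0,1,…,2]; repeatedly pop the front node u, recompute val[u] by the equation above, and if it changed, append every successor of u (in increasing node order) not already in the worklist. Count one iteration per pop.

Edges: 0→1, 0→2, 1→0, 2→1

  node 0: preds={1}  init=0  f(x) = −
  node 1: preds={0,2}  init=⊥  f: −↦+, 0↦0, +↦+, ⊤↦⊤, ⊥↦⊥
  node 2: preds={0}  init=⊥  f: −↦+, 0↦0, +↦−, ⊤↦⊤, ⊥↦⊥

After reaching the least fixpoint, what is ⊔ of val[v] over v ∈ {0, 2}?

Iteration log — 5 steps:
  step 1. node 0  ⊔preds=⊥  new=⊤  old=0  +wl: 
  step 2. node 1  ⊔preds=⊤  new=⊤  old=⊥  +wl: 0
  step 3. node 2  ⊔preds=⊤  new=⊤  old=⊥  +wl: 1
  step 4. node 0  ⊔preds=⊤  new=⊤  stable
  step 5. node 1  ⊔preds=⊤  new=⊤  stable

Least fixpoint reached:
  node 0: ⊤
  node 1: ⊤
  node 2: ⊤

⊤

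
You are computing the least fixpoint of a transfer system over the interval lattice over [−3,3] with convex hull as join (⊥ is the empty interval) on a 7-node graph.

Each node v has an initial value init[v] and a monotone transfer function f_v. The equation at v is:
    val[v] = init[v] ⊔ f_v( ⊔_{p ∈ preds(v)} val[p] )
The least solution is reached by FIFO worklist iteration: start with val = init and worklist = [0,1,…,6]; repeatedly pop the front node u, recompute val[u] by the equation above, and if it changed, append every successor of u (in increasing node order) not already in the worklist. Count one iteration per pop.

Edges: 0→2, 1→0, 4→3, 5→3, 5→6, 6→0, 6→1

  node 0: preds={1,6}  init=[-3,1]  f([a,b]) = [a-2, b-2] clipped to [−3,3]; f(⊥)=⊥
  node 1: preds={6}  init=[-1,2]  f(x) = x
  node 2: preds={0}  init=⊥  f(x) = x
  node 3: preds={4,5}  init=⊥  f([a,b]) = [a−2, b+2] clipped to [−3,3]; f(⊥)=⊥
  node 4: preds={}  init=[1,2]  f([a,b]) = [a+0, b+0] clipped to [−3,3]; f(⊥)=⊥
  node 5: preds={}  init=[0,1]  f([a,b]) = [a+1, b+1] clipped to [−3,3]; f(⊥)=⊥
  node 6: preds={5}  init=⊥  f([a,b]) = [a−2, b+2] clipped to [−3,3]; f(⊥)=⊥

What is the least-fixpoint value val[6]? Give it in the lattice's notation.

Trace (10 dequeues):
  [1] u=0 | in [-1,2] | out [-3,1] | ==
  [2] u=1 | in ⊥ | out [-1,2] | ==
  [3] u=2 | in [-3,1] | out [-3,1] | prev ⊥ | push {}
  [4] u=3 | in [0,2] | out [-2,3] | prev ⊥ | push {}
  [5] u=4 | in ⊥ | out [1,2] | ==
  [6] u=5 | in ⊥ | out [0,1] | ==
  [7] u=6 | in [0,1] | out [-2,3] | prev ⊥ | push {0,1}
  [8] u=0 | in [-2,3] | out [-3,1] | ==
  [9] u=1 | in [-2,3] | out [-2,3] | prev [-1,2] | push {0}
  [10] u=0 | in [-2,3] | out [-3,1] | ==

Converged values:
  [0] [-3,1]
  [1] [-2,3]
  [2] [-3,1]
  [3] [-2,3]
  [4] [1,2]
  [5] [0,1]
  [6] [-2,3]

[-2,3]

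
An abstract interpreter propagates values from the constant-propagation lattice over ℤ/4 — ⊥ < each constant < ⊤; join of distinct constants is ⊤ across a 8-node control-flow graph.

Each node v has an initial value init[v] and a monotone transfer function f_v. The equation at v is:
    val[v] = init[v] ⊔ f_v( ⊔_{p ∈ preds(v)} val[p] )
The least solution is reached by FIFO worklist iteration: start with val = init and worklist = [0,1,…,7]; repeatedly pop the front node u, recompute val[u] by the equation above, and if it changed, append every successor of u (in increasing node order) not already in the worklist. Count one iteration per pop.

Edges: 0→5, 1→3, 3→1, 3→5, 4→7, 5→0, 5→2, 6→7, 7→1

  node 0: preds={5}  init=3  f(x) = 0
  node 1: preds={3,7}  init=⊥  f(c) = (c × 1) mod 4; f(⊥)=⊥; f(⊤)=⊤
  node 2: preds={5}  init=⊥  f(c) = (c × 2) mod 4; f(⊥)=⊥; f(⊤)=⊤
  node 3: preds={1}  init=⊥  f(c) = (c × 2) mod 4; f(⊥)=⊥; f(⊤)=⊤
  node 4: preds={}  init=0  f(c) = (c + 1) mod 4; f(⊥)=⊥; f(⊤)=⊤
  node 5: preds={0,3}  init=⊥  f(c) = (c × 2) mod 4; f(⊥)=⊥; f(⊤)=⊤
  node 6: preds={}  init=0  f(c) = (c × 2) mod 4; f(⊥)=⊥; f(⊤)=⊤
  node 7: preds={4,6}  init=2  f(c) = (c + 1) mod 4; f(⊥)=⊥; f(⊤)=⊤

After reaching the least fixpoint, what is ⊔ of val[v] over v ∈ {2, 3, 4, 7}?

⊤

Trace (14 dequeues):
  [1] u=0 | in ⊥ | out ⊤ | prev 3 | push {}
  [2] u=1 | in 2 | out 2 | prev ⊥ | push {}
  [3] u=2 | in ⊥ | out ⊥ | ==
  [4] u=3 | in 2 | out 0 | prev ⊥ | push {1}
  [5] u=4 | in ⊥ | out 0 | ==
  [6] u=5 | in ⊤ | out ⊤ | prev ⊥ | push {0,2}
  [7] u=6 | in ⊥ | out 0 | ==
  [8] u=7 | in 0 | out ⊤ | prev 2 | push {}
  [9] u=1 | in ⊤ | out ⊤ | prev 2 | push {3}
  [10] u=0 | in ⊤ | out ⊤ | ==
  [11] u=2 | in ⊤ | out ⊤ | prev ⊥ | push {}
  [12] u=3 | in ⊤ | out ⊤ | prev 0 | push {1,5}
  [13] u=1 | in ⊤ | out ⊤ | ==
  [14] u=5 | in ⊤ | out ⊤ | ==

Converged values:
  [0] ⊤
  [1] ⊤
  [2] ⊤
  [3] ⊤
  [4] 0
  [5] ⊤
  [6] 0
  [7] ⊤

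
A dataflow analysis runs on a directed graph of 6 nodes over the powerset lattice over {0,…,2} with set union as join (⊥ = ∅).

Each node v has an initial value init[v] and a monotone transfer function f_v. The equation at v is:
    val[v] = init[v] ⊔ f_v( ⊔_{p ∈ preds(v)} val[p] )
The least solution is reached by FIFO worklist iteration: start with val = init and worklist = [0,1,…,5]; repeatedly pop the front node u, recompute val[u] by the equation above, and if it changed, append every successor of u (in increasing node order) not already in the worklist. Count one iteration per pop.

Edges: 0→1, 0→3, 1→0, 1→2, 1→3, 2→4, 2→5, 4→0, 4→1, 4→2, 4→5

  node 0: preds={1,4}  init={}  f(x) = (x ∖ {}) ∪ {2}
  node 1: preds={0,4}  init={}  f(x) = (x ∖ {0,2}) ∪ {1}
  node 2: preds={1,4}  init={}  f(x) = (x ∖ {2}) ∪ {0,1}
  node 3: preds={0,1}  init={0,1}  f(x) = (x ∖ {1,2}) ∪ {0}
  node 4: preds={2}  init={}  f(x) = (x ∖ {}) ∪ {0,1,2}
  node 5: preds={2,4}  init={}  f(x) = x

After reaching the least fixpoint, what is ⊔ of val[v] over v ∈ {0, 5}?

{0,1,2}

Worklist (10 pops):
  #1 pop 0: in={} → {2} (was {}); enqueue []
  #2 pop 1: in={2} → {1} (was {}); enqueue [0]
  #3 pop 2: in={1} → {0,1} (was {}); enqueue []
  #4 pop 3: in={1,2} → {0,1} (no change)
  #5 pop 4: in={0,1} → {0,1,2} (was {}); enqueue [1,2]
  #6 pop 5: in={0,1,2} → {0,1,2} (was {}); enqueue []
  #7 pop 0: in={0,1,2} → {0,1,2} (was {2}); enqueue [3]
  #8 pop 1: in={0,1,2} → {1} (no change)
  #9 pop 2: in={0,1,2} → {0,1} (no change)
  #10 pop 3: in={0,1,2} → {0,1} (no change)

Fixpoint:
  val[0] = {0,1,2}
  val[1] = {1}
  val[2] = {0,1}
  val[3] = {0,1}
  val[4] = {0,1,2}
  val[5] = {0,1,2}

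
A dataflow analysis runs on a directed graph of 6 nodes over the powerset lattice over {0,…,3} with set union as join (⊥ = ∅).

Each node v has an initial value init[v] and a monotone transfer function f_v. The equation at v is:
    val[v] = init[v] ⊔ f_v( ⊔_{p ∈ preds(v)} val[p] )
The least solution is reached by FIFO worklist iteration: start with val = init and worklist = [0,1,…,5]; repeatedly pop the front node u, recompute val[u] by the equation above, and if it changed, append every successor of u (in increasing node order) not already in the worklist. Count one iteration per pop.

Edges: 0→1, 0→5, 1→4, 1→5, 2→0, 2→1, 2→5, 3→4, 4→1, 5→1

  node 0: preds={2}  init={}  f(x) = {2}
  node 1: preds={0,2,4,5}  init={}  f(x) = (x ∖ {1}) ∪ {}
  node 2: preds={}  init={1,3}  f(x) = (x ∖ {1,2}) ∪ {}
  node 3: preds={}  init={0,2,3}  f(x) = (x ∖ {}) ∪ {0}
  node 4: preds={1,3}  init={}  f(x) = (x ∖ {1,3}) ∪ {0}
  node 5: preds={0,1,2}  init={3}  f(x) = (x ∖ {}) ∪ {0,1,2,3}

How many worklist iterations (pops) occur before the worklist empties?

Iteration log — 9 steps:
  step 1. node 0  ⊔preds={1,3}  new={2}  old={}  +wl: 
  step 2. node 1  ⊔preds={1,2,3}  new={2,3}  old={}  +wl: 
  step 3. node 2  ⊔preds={}  new={1,3}  stable
  step 4. node 3  ⊔preds={}  new={0,2,3}  stable
  step 5. node 4  ⊔preds={0,2,3}  new={0,2}  old={}  +wl: 1
  step 6. node 5  ⊔preds={1,2,3}  new={0,1,2,3}  old={3}  +wl: 
  step 7. node 1  ⊔preds={0,1,2,3}  new={0,2,3}  old={2,3}  +wl: 4,5
  step 8. node 4  ⊔preds={0,2,3}  new={0,2}  stable
  step 9. node 5  ⊔preds={0,1,2,3}  new={0,1,2,3}  stable

Least fixpoint reached:
  node 0: {2}
  node 1: {0,2,3}
  node 2: {1,3}
  node 3: {0,2,3}
  node 4: {0,2}
  node 5: {0,1,2,3}

9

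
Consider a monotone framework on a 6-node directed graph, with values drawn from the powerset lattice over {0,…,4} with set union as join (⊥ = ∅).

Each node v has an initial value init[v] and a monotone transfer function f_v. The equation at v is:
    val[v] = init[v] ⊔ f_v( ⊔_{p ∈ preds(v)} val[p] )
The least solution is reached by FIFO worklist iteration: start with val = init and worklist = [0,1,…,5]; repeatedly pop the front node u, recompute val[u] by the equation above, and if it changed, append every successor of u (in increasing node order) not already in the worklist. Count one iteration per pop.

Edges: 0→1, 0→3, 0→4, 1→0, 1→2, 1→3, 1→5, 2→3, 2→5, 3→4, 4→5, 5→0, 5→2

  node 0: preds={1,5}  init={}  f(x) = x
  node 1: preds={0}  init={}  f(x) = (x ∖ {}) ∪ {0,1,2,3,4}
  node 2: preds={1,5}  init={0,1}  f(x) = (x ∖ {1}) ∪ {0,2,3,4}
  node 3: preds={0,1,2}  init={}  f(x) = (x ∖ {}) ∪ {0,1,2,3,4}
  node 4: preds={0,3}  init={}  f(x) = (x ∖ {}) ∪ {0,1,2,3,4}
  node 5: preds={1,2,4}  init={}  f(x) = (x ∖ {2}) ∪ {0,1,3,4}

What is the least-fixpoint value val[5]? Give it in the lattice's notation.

Worklist (11 pops):
  #1 pop 0: in={} → {} (no change)
  #2 pop 1: in={} → {0,1,2,3,4} (was {}); enqueue [0]
  #3 pop 2: in={0,1,2,3,4} → {0,1,2,3,4} (was {0,1}); enqueue []
  #4 pop 3: in={0,1,2,3,4} → {0,1,2,3,4} (was {}); enqueue []
  #5 pop 4: in={0,1,2,3,4} → {0,1,2,3,4} (was {}); enqueue []
  #6 pop 5: in={0,1,2,3,4} → {0,1,3,4} (was {}); enqueue [2]
  #7 pop 0: in={0,1,2,3,4} → {0,1,2,3,4} (was {}); enqueue [1,3,4]
  #8 pop 2: in={0,1,2,3,4} → {0,1,2,3,4} (no change)
  #9 pop 1: in={0,1,2,3,4} → {0,1,2,3,4} (no change)
  #10 pop 3: in={0,1,2,3,4} → {0,1,2,3,4} (no change)
  #11 pop 4: in={0,1,2,3,4} → {0,1,2,3,4} (no change)

Fixpoint:
  val[0] = {0,1,2,3,4}
  val[1] = {0,1,2,3,4}
  val[2] = {0,1,2,3,4}
  val[3] = {0,1,2,3,4}
  val[4] = {0,1,2,3,4}
  val[5] = {0,1,3,4}

{0,1,3,4}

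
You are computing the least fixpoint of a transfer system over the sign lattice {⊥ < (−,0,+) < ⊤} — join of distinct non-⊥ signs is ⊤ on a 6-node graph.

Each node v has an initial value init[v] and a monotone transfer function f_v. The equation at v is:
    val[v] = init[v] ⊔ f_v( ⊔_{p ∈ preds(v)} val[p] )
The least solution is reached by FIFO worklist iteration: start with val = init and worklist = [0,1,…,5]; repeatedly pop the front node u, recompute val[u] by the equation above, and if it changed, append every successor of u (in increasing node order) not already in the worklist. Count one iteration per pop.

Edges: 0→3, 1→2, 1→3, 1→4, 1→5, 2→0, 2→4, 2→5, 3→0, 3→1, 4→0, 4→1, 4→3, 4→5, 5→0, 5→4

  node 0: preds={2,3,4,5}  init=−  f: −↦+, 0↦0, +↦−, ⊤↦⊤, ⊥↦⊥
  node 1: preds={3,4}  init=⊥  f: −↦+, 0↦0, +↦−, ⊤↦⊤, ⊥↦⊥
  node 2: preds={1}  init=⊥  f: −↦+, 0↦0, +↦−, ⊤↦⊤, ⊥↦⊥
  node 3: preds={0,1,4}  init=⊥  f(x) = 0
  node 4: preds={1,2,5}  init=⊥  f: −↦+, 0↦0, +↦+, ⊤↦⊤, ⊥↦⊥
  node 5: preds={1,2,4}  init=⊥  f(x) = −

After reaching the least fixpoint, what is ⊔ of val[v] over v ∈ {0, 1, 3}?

⊤

Iteration log — 20 steps:
  step 1. node 0  ⊔preds=⊥  new=−  stable
  step 2. node 1  ⊔preds=⊥  new=⊥  stable
  step 3. node 2  ⊔preds=⊥  new=⊥  stable
  step 4. node 3  ⊔preds=−  new=0  old=⊥  +wl: 0,1
  step 5. node 4  ⊔preds=⊥  new=⊥  stable
  step 6. node 5  ⊔preds=⊥  new=−  old=⊥  +wl: 4
  step 7. node 0  ⊔preds=⊤  new=⊤  old=−  +wl: 3
  step 8. node 1  ⊔preds=0  new=0  old=⊥  +wl: 2,5
  step 9. node 4  ⊔preds=⊤  new=⊤  old=⊥  +wl: 0,1
  step 10. node 3  ⊔preds=⊤  new=0  stable
  step 11. node 2  ⊔preds=0  new=0  old=⊥  +wl: 4
  step 12. node 5  ⊔preds=⊤  new=−  stable
  step 13. node 0  ⊔preds=⊤  new=⊤  stable
  step 14. node 1  ⊔preds=⊤  new=⊤  old=0  +wl: 2,3,5
  step 15. node 4  ⊔preds=⊤  new=⊤  stable
  step 16. node 2  ⊔preds=⊤  new=⊤  old=0  +wl: 0,4
  step 17. node 3  ⊔preds=⊤  new=0  stable
  step 18. node 5  ⊔preds=⊤  new=−  stable
  step 19. node 0  ⊔preds=⊤  new=⊤  stable
  step 20. node 4  ⊔preds=⊤  new=⊤  stable

Least fixpoint reached:
  node 0: ⊤
  node 1: ⊤
  node 2: ⊤
  node 3: 0
  node 4: ⊤
  node 5: −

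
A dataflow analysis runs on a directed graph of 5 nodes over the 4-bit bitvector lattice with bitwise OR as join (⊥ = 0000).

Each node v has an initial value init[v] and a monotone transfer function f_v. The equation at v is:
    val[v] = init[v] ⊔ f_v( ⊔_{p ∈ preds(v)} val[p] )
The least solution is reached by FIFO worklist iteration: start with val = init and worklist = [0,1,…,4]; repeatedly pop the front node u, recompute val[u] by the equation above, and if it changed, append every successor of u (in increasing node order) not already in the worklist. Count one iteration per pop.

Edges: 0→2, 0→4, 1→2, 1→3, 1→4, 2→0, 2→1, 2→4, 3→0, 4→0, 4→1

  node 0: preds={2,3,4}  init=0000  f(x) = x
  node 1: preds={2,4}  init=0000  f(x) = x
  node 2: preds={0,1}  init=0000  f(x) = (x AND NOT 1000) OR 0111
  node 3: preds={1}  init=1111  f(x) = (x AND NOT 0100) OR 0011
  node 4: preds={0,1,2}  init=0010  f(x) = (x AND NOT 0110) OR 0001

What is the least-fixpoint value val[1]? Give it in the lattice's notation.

1111

Trace (10 dequeues):
  [1] u=0 | in 1111 | out 1111 | prev 0000 | push {}
  [2] u=1 | in 0010 | out 0010 | prev 0000 | push {}
  [3] u=2 | in 1111 | out 0111 | prev 0000 | push {0,1}
  [4] u=3 | in 0010 | out 1111 | ==
  [5] u=4 | in 1111 | out 1011 | prev 0010 | push {}
  [6] u=0 | in 1111 | out 1111 | ==
  [7] u=1 | in 1111 | out 1111 | prev 0010 | push {2,3,4}
  [8] u=2 | in 1111 | out 0111 | ==
  [9] u=3 | in 1111 | out 1111 | ==
  [10] u=4 | in 1111 | out 1011 | ==

Converged values:
  [0] 1111
  [1] 1111
  [2] 0111
  [3] 1111
  [4] 1011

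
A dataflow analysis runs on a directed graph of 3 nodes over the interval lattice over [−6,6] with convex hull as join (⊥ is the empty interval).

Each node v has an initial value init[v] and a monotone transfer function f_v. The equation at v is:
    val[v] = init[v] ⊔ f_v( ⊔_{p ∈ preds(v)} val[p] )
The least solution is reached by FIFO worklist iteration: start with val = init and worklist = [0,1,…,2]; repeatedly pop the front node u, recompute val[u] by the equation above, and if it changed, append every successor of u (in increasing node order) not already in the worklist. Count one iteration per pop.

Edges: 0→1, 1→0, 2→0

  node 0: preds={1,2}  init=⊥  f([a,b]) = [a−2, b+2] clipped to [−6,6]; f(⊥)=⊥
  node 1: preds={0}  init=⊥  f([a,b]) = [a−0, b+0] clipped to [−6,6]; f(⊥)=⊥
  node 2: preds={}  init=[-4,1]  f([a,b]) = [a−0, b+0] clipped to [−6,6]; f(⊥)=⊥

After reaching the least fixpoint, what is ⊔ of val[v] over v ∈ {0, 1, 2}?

[-6,6]

Trace (8 dequeues):
  [1] u=0 | in [-4,1] | out [-6,3] | prev ⊥ | push {}
  [2] u=1 | in [-6,3] | out [-6,3] | prev ⊥ | push {0}
  [3] u=2 | in ⊥ | out [-4,1] | ==
  [4] u=0 | in [-6,3] | out [-6,5] | prev [-6,3] | push {1}
  [5] u=1 | in [-6,5] | out [-6,5] | prev [-6,3] | push {0}
  [6] u=0 | in [-6,5] | out [-6,6] | prev [-6,5] | push {1}
  [7] u=1 | in [-6,6] | out [-6,6] | prev [-6,5] | push {0}
  [8] u=0 | in [-6,6] | out [-6,6] | ==

Converged values:
  [0] [-6,6]
  [1] [-6,6]
  [2] [-4,1]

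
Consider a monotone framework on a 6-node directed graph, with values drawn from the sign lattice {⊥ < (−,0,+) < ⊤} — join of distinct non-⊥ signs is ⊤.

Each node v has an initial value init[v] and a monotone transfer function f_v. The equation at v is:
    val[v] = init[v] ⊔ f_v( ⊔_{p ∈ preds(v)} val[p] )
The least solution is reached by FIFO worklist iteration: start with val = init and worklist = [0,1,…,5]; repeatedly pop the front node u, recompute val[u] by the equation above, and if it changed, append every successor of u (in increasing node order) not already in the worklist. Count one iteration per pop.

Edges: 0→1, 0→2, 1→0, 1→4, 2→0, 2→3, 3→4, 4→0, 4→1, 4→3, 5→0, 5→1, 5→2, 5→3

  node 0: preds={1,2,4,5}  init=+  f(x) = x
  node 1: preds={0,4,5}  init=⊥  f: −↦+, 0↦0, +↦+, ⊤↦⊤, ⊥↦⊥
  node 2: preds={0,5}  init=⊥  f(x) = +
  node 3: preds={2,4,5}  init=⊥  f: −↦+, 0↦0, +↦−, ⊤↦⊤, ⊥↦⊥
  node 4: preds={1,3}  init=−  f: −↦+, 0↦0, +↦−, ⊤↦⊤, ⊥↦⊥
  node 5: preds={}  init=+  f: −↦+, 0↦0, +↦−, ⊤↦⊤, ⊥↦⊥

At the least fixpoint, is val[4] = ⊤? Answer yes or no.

Trace (9 dequeues):
  [1] u=0 | in ⊤ | out ⊤ | prev + | push {}
  [2] u=1 | in ⊤ | out ⊤ | prev ⊥ | push {0}
  [3] u=2 | in ⊤ | out + | prev ⊥ | push {}
  [4] u=3 | in ⊤ | out ⊤ | prev ⊥ | push {}
  [5] u=4 | in ⊤ | out ⊤ | prev − | push {1,3}
  [6] u=5 | in ⊥ | out + | ==
  [7] u=0 | in ⊤ | out ⊤ | ==
  [8] u=1 | in ⊤ | out ⊤ | ==
  [9] u=3 | in ⊤ | out ⊤ | ==

Converged values:
  [0] ⊤
  [1] ⊤
  [2] +
  [3] ⊤
  [4] ⊤
  [5] +

yes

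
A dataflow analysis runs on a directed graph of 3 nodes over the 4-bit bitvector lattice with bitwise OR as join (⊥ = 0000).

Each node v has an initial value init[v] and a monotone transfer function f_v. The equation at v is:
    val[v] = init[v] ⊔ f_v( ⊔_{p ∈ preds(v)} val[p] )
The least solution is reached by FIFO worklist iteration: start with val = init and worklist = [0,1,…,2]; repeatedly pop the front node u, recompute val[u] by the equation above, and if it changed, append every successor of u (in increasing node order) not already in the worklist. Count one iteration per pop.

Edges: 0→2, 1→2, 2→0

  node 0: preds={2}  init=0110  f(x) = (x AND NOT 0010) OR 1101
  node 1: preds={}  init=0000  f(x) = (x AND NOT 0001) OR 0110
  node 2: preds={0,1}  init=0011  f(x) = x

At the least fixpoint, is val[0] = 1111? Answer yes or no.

Worklist (4 pops):
  #1 pop 0: in=0011 → 1111 (was 0110); enqueue []
  #2 pop 1: in=0000 → 0110 (was 0000); enqueue []
  #3 pop 2: in=1111 → 1111 (was 0011); enqueue [0]
  #4 pop 0: in=1111 → 1111 (no change)

Fixpoint:
  val[0] = 1111
  val[1] = 0110
  val[2] = 1111

yes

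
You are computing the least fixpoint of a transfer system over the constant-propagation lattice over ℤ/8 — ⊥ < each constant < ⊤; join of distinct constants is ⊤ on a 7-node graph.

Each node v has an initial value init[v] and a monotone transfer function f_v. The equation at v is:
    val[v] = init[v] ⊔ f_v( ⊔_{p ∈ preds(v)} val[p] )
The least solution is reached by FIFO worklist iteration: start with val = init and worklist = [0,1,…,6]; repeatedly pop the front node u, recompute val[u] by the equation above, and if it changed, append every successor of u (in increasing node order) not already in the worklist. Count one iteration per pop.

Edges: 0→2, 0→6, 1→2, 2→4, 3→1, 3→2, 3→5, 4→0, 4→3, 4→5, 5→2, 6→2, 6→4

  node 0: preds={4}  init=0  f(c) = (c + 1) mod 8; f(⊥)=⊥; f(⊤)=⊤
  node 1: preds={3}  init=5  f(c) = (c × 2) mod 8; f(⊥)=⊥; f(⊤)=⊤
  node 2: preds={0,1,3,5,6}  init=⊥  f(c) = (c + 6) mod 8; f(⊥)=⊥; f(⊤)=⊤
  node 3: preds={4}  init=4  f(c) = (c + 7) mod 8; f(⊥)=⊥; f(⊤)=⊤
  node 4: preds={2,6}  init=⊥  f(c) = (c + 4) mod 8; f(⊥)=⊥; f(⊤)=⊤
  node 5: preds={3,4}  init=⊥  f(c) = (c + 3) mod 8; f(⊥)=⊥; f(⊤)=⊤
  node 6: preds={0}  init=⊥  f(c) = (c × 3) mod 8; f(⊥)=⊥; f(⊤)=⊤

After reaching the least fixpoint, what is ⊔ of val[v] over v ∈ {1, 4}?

Worklist (16 pops):
  #1 pop 0: in=⊥ → 0 (no change)
  #2 pop 1: in=4 → ⊤ (was 5); enqueue []
  #3 pop 2: in=⊤ → ⊤ (was ⊥); enqueue []
  #4 pop 3: in=⊥ → 4 (no change)
  #5 pop 4: in=⊤ → ⊤ (was ⊥); enqueue [0,3]
  #6 pop 5: in=⊤ → ⊤ (was ⊥); enqueue [2]
  #7 pop 6: in=0 → 0 (was ⊥); enqueue [4]
  #8 pop 0: in=⊤ → ⊤ (was 0); enqueue [6]
  #9 pop 3: in=⊤ → ⊤ (was 4); enqueue [1,5]
  #10 pop 2: in=⊤ → ⊤ (no change)
  #11 pop 4: in=⊤ → ⊤ (no change)
  #12 pop 6: in=⊤ → ⊤ (was 0); enqueue [2,4]
  #13 pop 1: in=⊤ → ⊤ (no change)
  #14 pop 5: in=⊤ → ⊤ (no change)
  #15 pop 2: in=⊤ → ⊤ (no change)
  #16 pop 4: in=⊤ → ⊤ (no change)

Fixpoint:
  val[0] = ⊤
  val[1] = ⊤
  val[2] = ⊤
  val[3] = ⊤
  val[4] = ⊤
  val[5] = ⊤
  val[6] = ⊤

⊤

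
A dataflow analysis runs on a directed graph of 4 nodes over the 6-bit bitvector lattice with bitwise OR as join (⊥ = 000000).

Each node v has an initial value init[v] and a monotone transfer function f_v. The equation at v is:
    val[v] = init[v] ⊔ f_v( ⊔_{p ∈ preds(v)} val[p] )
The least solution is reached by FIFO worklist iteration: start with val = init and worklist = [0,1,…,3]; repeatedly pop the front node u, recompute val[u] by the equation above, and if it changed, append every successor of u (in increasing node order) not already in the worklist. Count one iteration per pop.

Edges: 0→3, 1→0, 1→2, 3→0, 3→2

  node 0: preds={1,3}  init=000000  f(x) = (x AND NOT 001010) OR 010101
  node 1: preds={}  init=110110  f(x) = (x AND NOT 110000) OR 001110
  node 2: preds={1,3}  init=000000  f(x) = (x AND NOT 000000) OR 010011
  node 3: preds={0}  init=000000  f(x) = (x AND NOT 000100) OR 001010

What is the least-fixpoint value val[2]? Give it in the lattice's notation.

111111

Worklist (6 pops):
  #1 pop 0: in=110110 → 110101 (was 000000); enqueue []
  #2 pop 1: in=000000 → 111110 (was 110110); enqueue [0]
  #3 pop 2: in=111110 → 111111 (was 000000); enqueue []
  #4 pop 3: in=110101 → 111011 (was 000000); enqueue [2]
  #5 pop 0: in=111111 → 110101 (no change)
  #6 pop 2: in=111111 → 111111 (no change)

Fixpoint:
  val[0] = 110101
  val[1] = 111110
  val[2] = 111111
  val[3] = 111011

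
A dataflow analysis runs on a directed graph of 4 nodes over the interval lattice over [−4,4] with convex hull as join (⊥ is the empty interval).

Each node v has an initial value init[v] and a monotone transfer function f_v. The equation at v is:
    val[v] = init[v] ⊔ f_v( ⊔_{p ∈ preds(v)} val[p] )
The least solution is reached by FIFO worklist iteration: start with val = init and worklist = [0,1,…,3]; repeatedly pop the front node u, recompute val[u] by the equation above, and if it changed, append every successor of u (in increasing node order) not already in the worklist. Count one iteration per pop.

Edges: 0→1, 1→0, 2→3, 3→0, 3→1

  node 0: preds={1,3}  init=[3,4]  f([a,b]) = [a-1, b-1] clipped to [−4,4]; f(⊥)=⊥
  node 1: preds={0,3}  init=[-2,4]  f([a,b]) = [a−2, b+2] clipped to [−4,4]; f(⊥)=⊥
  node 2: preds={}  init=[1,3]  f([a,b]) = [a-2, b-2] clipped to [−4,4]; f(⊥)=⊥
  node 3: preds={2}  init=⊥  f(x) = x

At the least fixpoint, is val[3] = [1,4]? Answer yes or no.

Worklist (6 pops):
  #1 pop 0: in=[-2,4] → [-3,4] (was [3,4]); enqueue []
  #2 pop 1: in=[-3,4] → [-4,4] (was [-2,4]); enqueue [0]
  #3 pop 2: in=⊥ → [1,3] (no change)
  #4 pop 3: in=[1,3] → [1,3] (was ⊥); enqueue [1]
  #5 pop 0: in=[-4,4] → [-4,4] (was [-3,4]); enqueue []
  #6 pop 1: in=[-4,4] → [-4,4] (no change)

Fixpoint:
  val[0] = [-4,4]
  val[1] = [-4,4]
  val[2] = [1,3]
  val[3] = [1,3]

no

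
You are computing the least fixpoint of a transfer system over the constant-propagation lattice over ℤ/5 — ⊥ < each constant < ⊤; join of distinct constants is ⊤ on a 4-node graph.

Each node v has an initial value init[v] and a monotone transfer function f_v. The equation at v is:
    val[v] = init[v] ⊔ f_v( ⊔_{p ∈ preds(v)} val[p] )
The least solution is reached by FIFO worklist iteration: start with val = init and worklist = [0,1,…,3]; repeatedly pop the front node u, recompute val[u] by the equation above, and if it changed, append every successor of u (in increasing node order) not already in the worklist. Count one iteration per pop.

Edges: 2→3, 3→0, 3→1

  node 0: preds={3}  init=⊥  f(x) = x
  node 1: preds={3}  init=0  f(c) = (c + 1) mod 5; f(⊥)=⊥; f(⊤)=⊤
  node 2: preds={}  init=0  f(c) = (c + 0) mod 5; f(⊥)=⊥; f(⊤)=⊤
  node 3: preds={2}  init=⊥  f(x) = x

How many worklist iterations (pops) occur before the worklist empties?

6

Trace (6 dequeues):
  [1] u=0 | in ⊥ | out ⊥ | ==
  [2] u=1 | in ⊥ | out 0 | ==
  [3] u=2 | in ⊥ | out 0 | ==
  [4] u=3 | in 0 | out 0 | prev ⊥ | push {0,1}
  [5] u=0 | in 0 | out 0 | prev ⊥ | push {}
  [6] u=1 | in 0 | out ⊤ | prev 0 | push {}

Converged values:
  [0] 0
  [1] ⊤
  [2] 0
  [3] 0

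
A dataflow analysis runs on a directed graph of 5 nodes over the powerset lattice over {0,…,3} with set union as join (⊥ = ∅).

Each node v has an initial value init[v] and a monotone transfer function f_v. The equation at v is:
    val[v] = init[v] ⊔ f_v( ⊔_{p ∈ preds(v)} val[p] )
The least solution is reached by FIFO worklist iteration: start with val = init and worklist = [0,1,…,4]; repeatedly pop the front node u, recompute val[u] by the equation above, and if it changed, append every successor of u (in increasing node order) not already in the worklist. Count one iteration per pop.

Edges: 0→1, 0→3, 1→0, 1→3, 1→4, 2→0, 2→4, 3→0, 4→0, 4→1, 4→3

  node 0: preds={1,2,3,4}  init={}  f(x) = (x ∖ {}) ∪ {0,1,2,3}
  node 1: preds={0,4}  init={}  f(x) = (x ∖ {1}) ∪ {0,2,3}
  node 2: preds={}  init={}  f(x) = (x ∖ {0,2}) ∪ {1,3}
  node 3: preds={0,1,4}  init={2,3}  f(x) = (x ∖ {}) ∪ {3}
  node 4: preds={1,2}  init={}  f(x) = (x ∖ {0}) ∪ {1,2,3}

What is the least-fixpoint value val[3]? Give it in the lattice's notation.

Trace (8 dequeues):
  [1] u=0 | in {2,3} | out {0,1,2,3} | prev {} | push {}
  [2] u=1 | in {0,1,2,3} | out {0,2,3} | prev {} | push {0}
  [3] u=2 | in {} | out {1,3} | prev {} | push {}
  [4] u=3 | in {0,1,2,3} | out {0,1,2,3} | prev {2,3} | push {}
  [5] u=4 | in {0,1,2,3} | out {1,2,3} | prev {} | push {1,3}
  [6] u=0 | in {0,1,2,3} | out {0,1,2,3} | ==
  [7] u=1 | in {0,1,2,3} | out {0,2,3} | ==
  [8] u=3 | in {0,1,2,3} | out {0,1,2,3} | ==

Converged values:
  [0] {0,1,2,3}
  [1] {0,2,3}
  [2] {1,3}
  [3] {0,1,2,3}
  [4] {1,2,3}

{0,1,2,3}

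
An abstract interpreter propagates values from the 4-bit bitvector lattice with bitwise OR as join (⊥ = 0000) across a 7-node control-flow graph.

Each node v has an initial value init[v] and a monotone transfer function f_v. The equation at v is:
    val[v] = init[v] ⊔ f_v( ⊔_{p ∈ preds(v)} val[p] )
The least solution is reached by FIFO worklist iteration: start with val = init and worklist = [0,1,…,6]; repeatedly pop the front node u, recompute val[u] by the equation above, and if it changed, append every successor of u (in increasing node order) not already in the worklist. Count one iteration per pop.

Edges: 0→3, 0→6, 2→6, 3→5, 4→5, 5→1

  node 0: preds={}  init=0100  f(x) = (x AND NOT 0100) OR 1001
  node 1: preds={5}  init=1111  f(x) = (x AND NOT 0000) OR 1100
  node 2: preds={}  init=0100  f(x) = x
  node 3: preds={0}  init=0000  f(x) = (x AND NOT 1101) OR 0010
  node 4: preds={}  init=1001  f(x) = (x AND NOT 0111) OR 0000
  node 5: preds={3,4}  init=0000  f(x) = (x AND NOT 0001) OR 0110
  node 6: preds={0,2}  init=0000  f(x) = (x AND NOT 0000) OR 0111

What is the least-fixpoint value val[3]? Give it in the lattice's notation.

Trace (8 dequeues):
  [1] u=0 | in 0000 | out 1101 | prev 0100 | push {}
  [2] u=1 | in 0000 | out 1111 | ==
  [3] u=2 | in 0000 | out 0100 | ==
  [4] u=3 | in 1101 | out 0010 | prev 0000 | push {}
  [5] u=4 | in 0000 | out 1001 | ==
  [6] u=5 | in 1011 | out 1110 | prev 0000 | push {1}
  [7] u=6 | in 1101 | out 1111 | prev 0000 | push {}
  [8] u=1 | in 1110 | out 1111 | ==

Converged values:
  [0] 1101
  [1] 1111
  [2] 0100
  [3] 0010
  [4] 1001
  [5] 1110
  [6] 1111

0010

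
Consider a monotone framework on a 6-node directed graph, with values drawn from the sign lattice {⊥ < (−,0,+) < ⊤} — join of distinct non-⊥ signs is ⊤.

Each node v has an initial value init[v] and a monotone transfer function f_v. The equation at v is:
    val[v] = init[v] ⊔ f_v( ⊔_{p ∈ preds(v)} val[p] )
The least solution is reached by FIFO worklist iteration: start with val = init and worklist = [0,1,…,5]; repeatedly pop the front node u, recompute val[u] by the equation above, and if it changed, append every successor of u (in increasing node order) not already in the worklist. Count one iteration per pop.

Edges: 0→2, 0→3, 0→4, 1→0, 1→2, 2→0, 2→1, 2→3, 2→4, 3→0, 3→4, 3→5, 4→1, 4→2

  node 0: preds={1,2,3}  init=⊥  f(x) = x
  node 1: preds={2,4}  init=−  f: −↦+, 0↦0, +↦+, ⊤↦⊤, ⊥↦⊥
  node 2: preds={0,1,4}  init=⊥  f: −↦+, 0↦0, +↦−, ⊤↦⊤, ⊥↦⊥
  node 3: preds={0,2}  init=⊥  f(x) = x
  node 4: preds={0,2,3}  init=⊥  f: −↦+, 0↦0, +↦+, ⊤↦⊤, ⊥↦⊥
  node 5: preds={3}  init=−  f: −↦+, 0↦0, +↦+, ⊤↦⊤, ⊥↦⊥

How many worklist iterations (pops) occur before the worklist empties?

13

Iteration log — 13 steps:
  step 1. node 0  ⊔preds=−  new=−  old=⊥  +wl: 
  step 2. node 1  ⊔preds=⊥  new=−  stable
  step 3. node 2  ⊔preds=−  new=+  old=⊥  +wl: 0,1
  step 4. node 3  ⊔preds=⊤  new=⊤  old=⊥  +wl: 
  step 5. node 4  ⊔preds=⊤  new=⊤  old=⊥  +wl: 2
  step 6. node 5  ⊔preds=⊤  new=⊤  old=−  +wl: 
  step 7. node 0  ⊔preds=⊤  new=⊤  old=−  +wl: 3,4
  step 8. node 1  ⊔preds=⊤  new=⊤  old=−  +wl: 0
  step 9. node 2  ⊔preds=⊤  new=⊤  old=+  +wl: 1
  step 10. node 3  ⊔preds=⊤  new=⊤  stable
  step 11. node 4  ⊔preds=⊤  new=⊤  stable
  step 12. node 0  ⊔preds=⊤  new=⊤  stable
  step 13. node 1  ⊔preds=⊤  new=⊤  stable

Least fixpoint reached:
  node 0: ⊤
  node 1: ⊤
  node 2: ⊤
  node 3: ⊤
  node 4: ⊤
  node 5: ⊤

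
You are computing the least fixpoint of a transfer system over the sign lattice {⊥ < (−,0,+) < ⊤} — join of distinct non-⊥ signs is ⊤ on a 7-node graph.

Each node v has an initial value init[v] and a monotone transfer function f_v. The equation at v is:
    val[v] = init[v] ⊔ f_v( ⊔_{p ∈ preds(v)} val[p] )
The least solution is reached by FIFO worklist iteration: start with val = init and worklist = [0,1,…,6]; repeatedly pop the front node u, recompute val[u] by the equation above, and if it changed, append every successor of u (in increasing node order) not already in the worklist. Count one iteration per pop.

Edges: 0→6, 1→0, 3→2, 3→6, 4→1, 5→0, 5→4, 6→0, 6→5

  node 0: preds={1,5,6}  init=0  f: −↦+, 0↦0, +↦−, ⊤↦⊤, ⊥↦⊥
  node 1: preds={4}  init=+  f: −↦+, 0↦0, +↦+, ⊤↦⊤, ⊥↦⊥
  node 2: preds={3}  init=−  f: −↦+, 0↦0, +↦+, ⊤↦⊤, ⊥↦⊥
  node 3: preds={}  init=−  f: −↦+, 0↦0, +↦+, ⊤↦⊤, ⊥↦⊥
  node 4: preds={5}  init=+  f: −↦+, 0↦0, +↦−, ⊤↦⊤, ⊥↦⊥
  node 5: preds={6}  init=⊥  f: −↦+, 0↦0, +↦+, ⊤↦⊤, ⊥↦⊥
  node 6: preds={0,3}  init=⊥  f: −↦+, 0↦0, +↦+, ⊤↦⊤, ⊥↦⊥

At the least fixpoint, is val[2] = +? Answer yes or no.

no

Worklist (13 pops):
  #1 pop 0: in=+ → ⊤ (was 0); enqueue []
  #2 pop 1: in=+ → + (no change)
  #3 pop 2: in=− → ⊤ (was −); enqueue []
  #4 pop 3: in=⊥ → − (no change)
  #5 pop 4: in=⊥ → + (no change)
  #6 pop 5: in=⊥ → ⊥ (no change)
  #7 pop 6: in=⊤ → ⊤ (was ⊥); enqueue [0,5]
  #8 pop 0: in=⊤ → ⊤ (no change)
  #9 pop 5: in=⊤ → ⊤ (was ⊥); enqueue [0,4]
  #10 pop 0: in=⊤ → ⊤ (no change)
  #11 pop 4: in=⊤ → ⊤ (was +); enqueue [1]
  #12 pop 1: in=⊤ → ⊤ (was +); enqueue [0]
  #13 pop 0: in=⊤ → ⊤ (no change)

Fixpoint:
  val[0] = ⊤
  val[1] = ⊤
  val[2] = ⊤
  val[3] = −
  val[4] = ⊤
  val[5] = ⊤
  val[6] = ⊤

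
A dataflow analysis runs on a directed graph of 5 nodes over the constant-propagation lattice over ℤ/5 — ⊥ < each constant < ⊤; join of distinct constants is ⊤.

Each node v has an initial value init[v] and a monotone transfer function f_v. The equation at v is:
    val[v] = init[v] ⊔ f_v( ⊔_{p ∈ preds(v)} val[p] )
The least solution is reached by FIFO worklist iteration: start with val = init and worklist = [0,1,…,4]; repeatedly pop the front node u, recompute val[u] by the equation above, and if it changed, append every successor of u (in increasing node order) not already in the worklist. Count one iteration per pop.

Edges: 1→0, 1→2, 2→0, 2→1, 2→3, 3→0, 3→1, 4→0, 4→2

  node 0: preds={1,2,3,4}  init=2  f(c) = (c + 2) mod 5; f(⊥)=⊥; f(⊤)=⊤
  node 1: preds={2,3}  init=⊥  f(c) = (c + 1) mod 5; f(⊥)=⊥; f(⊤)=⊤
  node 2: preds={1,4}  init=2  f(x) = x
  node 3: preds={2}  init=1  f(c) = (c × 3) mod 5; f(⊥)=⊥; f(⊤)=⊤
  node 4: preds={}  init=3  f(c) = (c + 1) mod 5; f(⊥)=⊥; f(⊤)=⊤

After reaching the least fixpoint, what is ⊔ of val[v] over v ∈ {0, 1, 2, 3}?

Iteration log — 7 steps:
  step 1. node 0  ⊔preds=⊤  new=⊤  old=2  +wl: 
  step 2. node 1  ⊔preds=⊤  new=⊤  old=⊥  +wl: 0
  step 3. node 2  ⊔preds=⊤  new=⊤  old=2  +wl: 1
  step 4. node 3  ⊔preds=⊤  new=⊤  old=1  +wl: 
  step 5. node 4  ⊔preds=⊥  new=3  stable
  step 6. node 0  ⊔preds=⊤  new=⊤  stable
  step 7. node 1  ⊔preds=⊤  new=⊤  stable

Least fixpoint reached:
  node 0: ⊤
  node 1: ⊤
  node 2: ⊤
  node 3: ⊤
  node 4: 3

⊤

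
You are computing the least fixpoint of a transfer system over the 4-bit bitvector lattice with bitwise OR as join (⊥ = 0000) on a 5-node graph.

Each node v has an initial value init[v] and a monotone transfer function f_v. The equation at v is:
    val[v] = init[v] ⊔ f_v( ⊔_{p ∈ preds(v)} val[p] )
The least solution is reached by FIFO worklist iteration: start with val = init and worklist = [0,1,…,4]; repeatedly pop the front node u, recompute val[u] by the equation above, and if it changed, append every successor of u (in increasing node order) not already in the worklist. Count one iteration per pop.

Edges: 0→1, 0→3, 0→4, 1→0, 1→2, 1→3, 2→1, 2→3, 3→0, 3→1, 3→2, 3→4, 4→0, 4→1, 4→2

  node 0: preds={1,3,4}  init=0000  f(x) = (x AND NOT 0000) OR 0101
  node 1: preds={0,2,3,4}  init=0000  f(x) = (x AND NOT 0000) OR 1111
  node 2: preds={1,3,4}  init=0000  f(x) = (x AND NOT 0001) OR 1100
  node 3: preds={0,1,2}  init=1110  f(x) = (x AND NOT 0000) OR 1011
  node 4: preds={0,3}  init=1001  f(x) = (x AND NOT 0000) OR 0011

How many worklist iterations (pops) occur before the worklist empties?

8

Iteration log — 8 steps:
  step 1. node 0  ⊔preds=1111  new=1111  old=0000  +wl: 
  step 2. node 1  ⊔preds=1111  new=1111  old=0000  +wl: 0
  step 3. node 2  ⊔preds=1111  new=1110  old=0000  +wl: 1
  step 4. node 3  ⊔preds=1111  new=1111  old=1110  +wl: 2
  step 5. node 4  ⊔preds=1111  new=1111  old=1001  +wl: 
  step 6. node 0  ⊔preds=1111  new=1111  stable
  step 7. node 1  ⊔preds=1111  new=1111  stable
  step 8. node 2  ⊔preds=1111  new=1110  stable

Least fixpoint reached:
  node 0: 1111
  node 1: 1111
  node 2: 1110
  node 3: 1111
  node 4: 1111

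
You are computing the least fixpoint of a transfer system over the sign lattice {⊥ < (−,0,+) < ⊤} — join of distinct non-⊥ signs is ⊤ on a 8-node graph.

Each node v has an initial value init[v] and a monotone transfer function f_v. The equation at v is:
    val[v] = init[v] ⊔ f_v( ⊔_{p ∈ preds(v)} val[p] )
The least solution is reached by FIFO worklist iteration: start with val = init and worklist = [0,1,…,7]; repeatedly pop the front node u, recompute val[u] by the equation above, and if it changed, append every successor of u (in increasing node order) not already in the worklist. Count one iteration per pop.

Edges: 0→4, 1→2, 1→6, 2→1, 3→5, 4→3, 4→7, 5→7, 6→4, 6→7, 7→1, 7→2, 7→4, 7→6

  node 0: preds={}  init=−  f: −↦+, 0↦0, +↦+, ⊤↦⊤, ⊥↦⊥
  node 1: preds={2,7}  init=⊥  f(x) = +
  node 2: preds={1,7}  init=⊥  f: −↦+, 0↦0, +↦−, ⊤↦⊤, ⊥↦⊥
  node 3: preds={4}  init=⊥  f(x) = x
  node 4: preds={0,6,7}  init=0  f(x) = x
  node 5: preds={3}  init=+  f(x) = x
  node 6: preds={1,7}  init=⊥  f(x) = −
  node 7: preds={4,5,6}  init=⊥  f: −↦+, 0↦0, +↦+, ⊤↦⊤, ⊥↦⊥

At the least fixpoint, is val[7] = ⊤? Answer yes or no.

yes

Trace (15 dequeues):
  [1] u=0 | in ⊥ | out − | ==
  [2] u=1 | in ⊥ | out + | prev ⊥ | push {}
  [3] u=2 | in + | out − | prev ⊥ | push {1}
  [4] u=3 | in 0 | out 0 | prev ⊥ | push {}
  [5] u=4 | in − | out ⊤ | prev 0 | push {3}
  [6] u=5 | in 0 | out ⊤ | prev + | push {}
  [7] u=6 | in + | out − | prev ⊥ | push {4}
  [8] u=7 | in ⊤ | out ⊤ | prev ⊥ | push {2,6}
  [9] u=1 | in ⊤ | out + | ==
  [10] u=3 | in ⊤ | out ⊤ | prev 0 | push {5}
  [11] u=4 | in ⊤ | out ⊤ | ==
  [12] u=2 | in ⊤ | out ⊤ | prev − | push {1}
  [13] u=6 | in ⊤ | out − | ==
  [14] u=5 | in ⊤ | out ⊤ | ==
  [15] u=1 | in ⊤ | out + | ==

Converged values:
  [0] −
  [1] +
  [2] ⊤
  [3] ⊤
  [4] ⊤
  [5] ⊤
  [6] −
  [7] ⊤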